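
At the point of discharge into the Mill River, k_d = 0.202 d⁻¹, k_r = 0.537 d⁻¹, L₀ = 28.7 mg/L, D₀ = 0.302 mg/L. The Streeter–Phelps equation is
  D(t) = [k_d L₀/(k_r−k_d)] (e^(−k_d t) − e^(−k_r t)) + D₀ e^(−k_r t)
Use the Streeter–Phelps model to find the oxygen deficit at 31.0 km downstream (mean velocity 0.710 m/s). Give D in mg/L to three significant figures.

D ≈ 2.66 mg/L

Travel time t = x/v = 31.0 km / (0.710 m/s) = 31000 m / 0.710 m/s = 43660 s = 0.5053 d.
k_d L₀/(k_r−k_d) = 0.202×28.7/(0.537−0.202) = 5.797/0.3350 = 17.31 mg/L.
e^(−k_d t) = e^(−0.202×0.5053) = 0.9030; e^(−k_r t) = e^(−0.537×0.5053) = 0.7623.
D = 17.31 × (0.9030 − 0.7623) + 0.302 × 0.7623 = 2.434 + 0.2302 = 2.664 mg/L.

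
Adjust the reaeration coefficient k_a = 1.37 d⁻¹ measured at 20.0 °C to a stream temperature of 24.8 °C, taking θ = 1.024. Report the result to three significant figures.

k_a ≈ 1.54 d⁻¹

k_a(T₂) = k_a(T₁) · θ^(T₂−T₁) = 1.37 × 1.024^(24.8−20.0)
= 1.37 × 1.024^4.80 = 1.37 × 1.121 = 1.535 d⁻¹.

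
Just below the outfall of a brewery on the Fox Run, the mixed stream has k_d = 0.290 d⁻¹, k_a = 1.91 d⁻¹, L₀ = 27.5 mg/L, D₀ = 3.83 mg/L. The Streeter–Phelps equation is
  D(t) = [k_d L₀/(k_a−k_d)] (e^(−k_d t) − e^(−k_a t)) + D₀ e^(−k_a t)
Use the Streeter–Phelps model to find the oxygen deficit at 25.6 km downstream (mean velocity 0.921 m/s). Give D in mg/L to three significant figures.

Travel time t = x/v = 25.6 km / (0.921 m/s) = 25600 m / 0.921 m/s = 27800 s = 0.3217 d.
k_d L₀/(k_a−k_d) = 0.290×27.5/(1.91−0.290) = 7.975/1.620 = 4.923 mg/L.
e^(−k_d t) = e^(−0.290×0.3217) = 0.9109; e^(−k_a t) = e^(−1.91×0.3217) = 0.5409.
D = 4.923 × (0.9109 − 0.5409) + 3.83 × 0.5409 = 1.821 + 2.072 = 3.893 mg/L.

D ≈ 3.89 mg/L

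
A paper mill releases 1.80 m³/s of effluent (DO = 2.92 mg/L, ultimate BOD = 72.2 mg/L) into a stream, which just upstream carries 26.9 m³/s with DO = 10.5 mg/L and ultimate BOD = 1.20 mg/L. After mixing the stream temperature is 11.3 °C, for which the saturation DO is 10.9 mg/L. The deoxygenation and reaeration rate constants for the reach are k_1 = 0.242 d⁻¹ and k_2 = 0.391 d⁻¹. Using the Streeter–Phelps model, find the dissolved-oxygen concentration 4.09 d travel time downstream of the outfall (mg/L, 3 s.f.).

Mixed DO = (26.9×10.5 + 1.80×2.92)/(26.9+1.80) = 287.7/28.70 = 10.02 mg/L.
Mixed L₀ = (26.9×1.20 + 1.80×72.2)/(28.70) = 162.2/28.70 = 5.653 mg/L.
Initial deficit D₀ = C_s − DO₀ = 10.9 − 10.02 = 0.8754 mg/L.
D(4.09) = [0.242×5.653/(0.391−0.242)](e^(−0.242×4.09) − e^(−0.391×4.09)) + 0.8754 e^(−0.391×4.09)
= 9.181 × (0.3717 − 0.2021) + 0.8754 × 0.2021 = 1.734 mg/L.
DO = 10.9 − 1.734 = 9.166 mg/L.

DO ≈ 9.17 mg/L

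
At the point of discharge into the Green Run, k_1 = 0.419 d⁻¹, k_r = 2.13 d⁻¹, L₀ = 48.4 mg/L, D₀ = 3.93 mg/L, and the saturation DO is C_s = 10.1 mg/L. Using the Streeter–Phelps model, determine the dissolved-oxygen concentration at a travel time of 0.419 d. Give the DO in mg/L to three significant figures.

DO ≈ 3.40 mg/L

k_1 L₀/(k_r−k_1) = 0.419×48.4/(2.13−0.419) = 20.28/1.711 = 11.85 mg/L.
e^(−k_1 t) = e^(−0.419×0.4190) = 0.8390; e^(−k_r t) = e^(−2.13×0.4190) = 0.4096.
D = 11.85 × (0.8390 − 0.4096) + 3.93 × 0.4096 = 5.089 + 1.610 = 6.699 mg/L.
DO = C_s − D = 10.1 − 6.699 = 3.401 mg/L.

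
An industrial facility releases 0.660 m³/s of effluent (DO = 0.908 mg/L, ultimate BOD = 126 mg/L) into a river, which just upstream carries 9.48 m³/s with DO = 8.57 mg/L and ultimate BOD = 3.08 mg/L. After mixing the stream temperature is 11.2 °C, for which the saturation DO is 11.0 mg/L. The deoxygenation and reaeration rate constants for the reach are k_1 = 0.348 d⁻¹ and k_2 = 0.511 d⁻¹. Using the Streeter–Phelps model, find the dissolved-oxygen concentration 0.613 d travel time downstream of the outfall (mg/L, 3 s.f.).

DO ≈ 7.04 mg/L

Mixed DO = (9.48×8.57 + 0.660×0.908)/(9.48+0.660) = 81.84/10.14 = 8.071 mg/L.
Mixed L₀ = (9.48×3.08 + 0.660×126)/(10.14) = 112.4/10.14 = 11.08 mg/L.
Initial deficit D₀ = C_s − DO₀ = 11.0 − 8.071 = 2.929 mg/L.
D(0.613) = [0.348×11.08/(0.511−0.348)](e^(−0.348×0.613) − e^(−0.511×0.613)) + 2.929 e^(−0.511×0.613)
= 23.66 × (0.8079 − 0.7311) + 2.929 × 0.7311 = 3.958 mg/L.
DO = 11.0 − 3.958 = 7.042 mg/L.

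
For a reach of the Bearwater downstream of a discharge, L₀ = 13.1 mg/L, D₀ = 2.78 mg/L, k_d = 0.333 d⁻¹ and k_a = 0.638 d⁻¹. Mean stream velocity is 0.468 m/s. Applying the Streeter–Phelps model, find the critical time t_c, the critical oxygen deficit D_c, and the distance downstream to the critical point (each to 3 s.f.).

t_c ≈ 1.42 d; D_c ≈ 4.26 mg/L; x_c ≈ 57.5 km

At the critical point dD/dt = 0, so k_d L₀ e^(−k_d t) = k_a D. Substituting D(t) from the Streeter–Phelps equation and solving for t gives
t_c = ln[(k_a/k_d)(1 − D₀(k_a−k_d)/(k_d L₀))] / (k_a−k_d).
Here k_a−k_d = 0.3050 d⁻¹ and 1 − D₀(k_a−k_d)/(k_d L₀) = 1 − 2.78×0.3050/(0.333×13.1) = 0.8056, so
t_c = ln(1.916 × 0.8056) / 0.3050 = 0.4341 / 0.3050 = 1.423 d.
D_c = (k_d/k_a) L₀ e^(−k_d t_c) = (0.333/0.638) × 13.1 × e^(−0.333×1.423) = 0.5219 × 13.1 × 0.6226 = 4.257 mg/L.
x_c = v t_c = 0.468 m/s × 1.423 d × 86400 s/d = 57550 m ≈ 57.5 km.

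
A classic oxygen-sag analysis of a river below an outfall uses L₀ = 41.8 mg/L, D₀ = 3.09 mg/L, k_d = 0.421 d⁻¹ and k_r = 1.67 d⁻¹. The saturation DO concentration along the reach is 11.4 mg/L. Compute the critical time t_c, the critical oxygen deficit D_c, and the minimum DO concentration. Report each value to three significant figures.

t_c = [1/(k_r−k_d)] ln[(k_r/k_d)(1 − D₀(k_r−k_d)/(k_d L₀))]
= [1/(1.67−0.421)] ln[(1.67/0.421)(1 − 3.09×1.249/(0.421×41.8))]
= (1/1.249) ln[3.967 × 0.7807] = 0.8006 × ln(3.097) = 0.8006 × 1.130 = 0.9050 d.
L(t_c) = L₀ e^(−k_d t_c) = 41.8 × 0.6832 = 28.56 mg/L, and at the critical point k_r D_c = k_d L, so D_c = (0.421/1.67) × 28.56 = 7.199 mg/L.
Minimum DO = C_s − D_c = 11.4 − 7.199 = 4.201 mg/L.

t_c ≈ 0.905 d; D_c ≈ 7.20 mg/L; min DO ≈ 4.20 mg/L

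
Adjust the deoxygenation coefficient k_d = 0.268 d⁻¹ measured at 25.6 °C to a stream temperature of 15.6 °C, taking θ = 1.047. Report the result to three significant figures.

k_d(T₂) = k_d(T₁) · θ^(T₂−T₁) = 0.268 × 1.047^(15.6−25.6)
= 0.268 × 1.047^-10.0 = 0.268 × 0.6317 = 0.1693 d⁻¹.

k_d ≈ 0.169 d⁻¹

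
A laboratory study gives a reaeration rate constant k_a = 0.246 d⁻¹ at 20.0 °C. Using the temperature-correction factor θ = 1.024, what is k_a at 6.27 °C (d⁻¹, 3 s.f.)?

k_a(T₂) = k_a(T₁) · θ^(T₂−T₁) = 0.246 × 1.024^(6.27−20.0)
= 0.246 × 1.024^-13.7 = 0.246 × 0.7221 = 0.1776 d⁻¹.

k_a ≈ 0.178 d⁻¹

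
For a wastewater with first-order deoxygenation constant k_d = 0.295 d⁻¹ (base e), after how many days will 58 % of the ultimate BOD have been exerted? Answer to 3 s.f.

y/L₀ = 1 − e^(−k_d t) = 0.58 ⇒ e^(−k_d t) = 0.420
t = −ln(0.420) / 0.295 = 0.8675 / 0.295 = 2.941 d.

t ≈ 2.94 d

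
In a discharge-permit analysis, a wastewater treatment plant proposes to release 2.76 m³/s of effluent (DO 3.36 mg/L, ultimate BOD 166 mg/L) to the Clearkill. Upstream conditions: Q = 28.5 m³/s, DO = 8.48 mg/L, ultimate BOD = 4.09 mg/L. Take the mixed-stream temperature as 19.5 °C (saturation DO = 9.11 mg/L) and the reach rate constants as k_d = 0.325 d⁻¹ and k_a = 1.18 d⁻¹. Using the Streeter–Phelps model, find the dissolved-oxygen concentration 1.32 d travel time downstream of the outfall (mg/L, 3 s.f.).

DO ≈ 5.80 mg/L

Mixed DO = (28.5×8.48 + 2.76×3.36)/(28.5+2.76) = 251.0/31.26 = 8.028 mg/L.
Mixed L₀ = (28.5×4.09 + 2.76×166)/(31.26) = 574.7/31.26 = 18.39 mg/L.
Initial deficit D₀ = C_s − DO₀ = 9.11 − 8.028 = 1.082 mg/L.
D(1.32) = [0.325×18.39/(1.18−0.325)](e^(−0.325×1.32) − e^(−1.18×1.32)) + 1.082 e^(−1.18×1.32)
= 6.989 × (0.6512 − 0.2106) + 1.082 × 0.2106 = 3.307 mg/L.
DO = 9.11 − 3.307 = 5.803 mg/L.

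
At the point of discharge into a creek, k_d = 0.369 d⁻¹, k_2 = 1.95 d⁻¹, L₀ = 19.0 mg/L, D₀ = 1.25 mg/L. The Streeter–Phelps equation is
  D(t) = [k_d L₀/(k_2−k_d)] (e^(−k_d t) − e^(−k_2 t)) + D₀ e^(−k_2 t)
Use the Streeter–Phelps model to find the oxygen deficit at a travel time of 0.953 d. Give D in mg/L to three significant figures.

D ≈ 2.62 mg/L

k_d L₀/(k_2−k_d) = 0.369×19.0/(1.95−0.369) = 7.011/1.581 = 4.435 mg/L.
e^(−k_d t) = e^(−0.369×0.9530) = 0.7035; e^(−k_2 t) = e^(−1.95×0.9530) = 0.1559.
D = 4.435 × (0.7035 − 0.1559) + 1.25 × 0.1559 = 2.428 + 0.1949 = 2.623 mg/L.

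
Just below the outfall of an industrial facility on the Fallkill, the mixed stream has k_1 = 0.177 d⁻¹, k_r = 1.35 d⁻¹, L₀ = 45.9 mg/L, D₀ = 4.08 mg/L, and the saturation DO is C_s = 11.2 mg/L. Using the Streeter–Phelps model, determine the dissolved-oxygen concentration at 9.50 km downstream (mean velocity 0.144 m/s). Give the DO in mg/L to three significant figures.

DO ≈ 6.16 mg/L

Travel time t = x/v = 9.50 km / (0.144 m/s) = 9500 m / 0.144 m/s = 65970 s = 0.7636 d.
k_1 L₀/(k_r−k_1) = 0.177×45.9/(1.35−0.177) = 8.124/1.173 = 6.926 mg/L.
e^(−k_1 t) = e^(−0.177×0.7636) = 0.8736; e^(−k_r t) = e^(−1.35×0.7636) = 0.3567.
D = 6.926 × (0.8736 − 0.3567) + 4.08 × 0.3567 = 3.580 + 1.455 = 5.035 mg/L.
DO = C_s − D = 11.2 − 5.035 = 6.165 mg/L.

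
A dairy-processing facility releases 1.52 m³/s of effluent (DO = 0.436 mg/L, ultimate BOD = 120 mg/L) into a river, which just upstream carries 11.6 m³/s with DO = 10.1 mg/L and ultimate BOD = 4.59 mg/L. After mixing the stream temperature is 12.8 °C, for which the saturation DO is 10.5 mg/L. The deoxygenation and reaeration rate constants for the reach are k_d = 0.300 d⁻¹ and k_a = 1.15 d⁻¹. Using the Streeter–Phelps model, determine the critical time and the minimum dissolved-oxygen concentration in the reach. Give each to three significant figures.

Mixed DO = (11.6×10.1 + 1.52×0.436)/(11.6+1.52) = 117.8/13.12 = 8.980 mg/L.
Mixed L₀ = (11.6×4.59 + 1.52×120)/(13.12) = 235.6/13.12 = 17.96 mg/L.
Initial deficit D₀ = C_s − DO₀ = 10.5 − 8.980 = 1.520 mg/L.
t_c = (1/0.8500) ln[(1.15/0.300)(1 − 1.520×0.8500/(0.300×17.96))] = 1.176 × ln(2.914) = 1.258 d.
D_c = (0.300/1.15) × 17.96 × e^(−0.300×1.258) = 0.2609 × 17.96 × 0.6856 = 3.212 mg/L.
Minimum DO = 10.5 − 3.212 = 7.288 mg/L.

t_c ≈ 1.26 d; minimum DO ≈ 7.29 mg/L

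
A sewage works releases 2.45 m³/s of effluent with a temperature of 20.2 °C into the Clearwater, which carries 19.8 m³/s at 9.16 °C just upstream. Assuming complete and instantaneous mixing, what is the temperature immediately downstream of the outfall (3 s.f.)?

10.4 °C

Flow-weighted mixing: C = (Q_r C_r + Q_w C_w)/(Q_r + Q_w)
= (19.8×9.16 + 2.45×20.2)/(19.8 + 2.45) = 230.9/22.25 = 10.38 °C.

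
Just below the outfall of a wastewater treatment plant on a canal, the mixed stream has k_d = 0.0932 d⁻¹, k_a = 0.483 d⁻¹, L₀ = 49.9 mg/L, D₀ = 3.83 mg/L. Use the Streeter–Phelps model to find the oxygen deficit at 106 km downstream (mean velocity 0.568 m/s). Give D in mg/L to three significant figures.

D ≈ 6.90 mg/L

Travel time t = x/v = 106 km / (0.568 m/s) = 106000 m / 0.568 m/s = 186600 s = 2.160 d.
k_d L₀/(k_a−k_d) = 0.0932×49.9/(0.483−0.0932) = 4.651/0.3898 = 11.93 mg/L.
e^(−k_d t) = e^(−0.0932×2.160) = 0.8177; e^(−k_a t) = e^(−0.483×2.160) = 0.3523.
D = 11.93 × (0.8177 − 0.3523) + 3.83 × 0.3523 = 5.552 + 1.349 = 6.901 mg/L.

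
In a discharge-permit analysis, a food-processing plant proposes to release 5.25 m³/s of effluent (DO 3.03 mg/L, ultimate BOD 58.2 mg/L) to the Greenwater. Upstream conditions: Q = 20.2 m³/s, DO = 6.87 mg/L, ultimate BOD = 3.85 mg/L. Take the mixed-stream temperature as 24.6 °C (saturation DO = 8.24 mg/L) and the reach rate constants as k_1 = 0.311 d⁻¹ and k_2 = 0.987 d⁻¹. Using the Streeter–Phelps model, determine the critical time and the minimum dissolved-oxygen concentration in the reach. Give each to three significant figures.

t_c ≈ 1.16 d; minimum DO ≈ 4.93 mg/L

Mixed DO = (20.2×6.87 + 5.25×3.03)/(20.2+5.25) = 154.7/25.45 = 6.078 mg/L.
Mixed L₀ = (20.2×3.85 + 5.25×58.2)/(25.45) = 383.3/25.45 = 15.06 mg/L.
Initial deficit D₀ = C_s − DO₀ = 8.24 − 6.078 = 2.162 mg/L.
t_c = (1/0.6760) ln[(0.987/0.311)(1 − 2.162×0.6760/(0.311×15.06))] = 1.479 × ln(2.183) = 1.155 d.
D_c = (0.311/0.987) × 15.06 × e^(−0.311×1.155) = 0.3151 × 15.06 × 0.6982 = 3.314 mg/L.
Minimum DO = 8.24 − 3.314 = 4.926 mg/L.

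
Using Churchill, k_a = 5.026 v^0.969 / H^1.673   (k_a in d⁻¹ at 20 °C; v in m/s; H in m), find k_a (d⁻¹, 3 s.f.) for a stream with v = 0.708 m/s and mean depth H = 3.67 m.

k_a ≈ 0.409 d⁻¹

k_a = 5.026 × 0.708^0.969 / 3.67^1.673 = 5.026 × 0.7156 / 8.804 = 0.4085 d⁻¹.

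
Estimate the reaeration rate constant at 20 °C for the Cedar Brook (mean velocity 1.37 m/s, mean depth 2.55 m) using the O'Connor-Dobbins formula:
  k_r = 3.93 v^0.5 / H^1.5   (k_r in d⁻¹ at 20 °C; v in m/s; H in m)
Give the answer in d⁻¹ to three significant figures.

k_r = 3.93 × 1.37^0.5 / 2.55^1.5 = 3.93 × 1.170 / 4.072 = 1.130 d⁻¹.

k_r ≈ 1.13 d⁻¹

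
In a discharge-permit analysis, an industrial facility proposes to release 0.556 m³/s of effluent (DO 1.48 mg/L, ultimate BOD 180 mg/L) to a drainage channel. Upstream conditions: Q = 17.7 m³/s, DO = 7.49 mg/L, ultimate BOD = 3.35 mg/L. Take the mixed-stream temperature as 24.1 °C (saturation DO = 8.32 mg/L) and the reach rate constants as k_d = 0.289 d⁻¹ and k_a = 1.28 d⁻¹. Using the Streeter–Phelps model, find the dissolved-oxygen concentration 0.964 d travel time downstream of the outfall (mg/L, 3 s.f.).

Mixed DO = (17.7×7.49 + 0.556×1.48)/(17.7+0.556) = 133.4/18.26 = 7.307 mg/L.
Mixed L₀ = (17.7×3.35 + 0.556×180)/(18.26) = 159.4/18.26 = 8.730 mg/L.
Initial deficit D₀ = C_s − DO₀ = 8.32 − 7.307 = 1.013 mg/L.
D(0.964) = [0.289×8.730/(1.28−0.289)](e^(−0.289×0.964) − e^(−1.28×0.964)) + 1.013 e^(−1.28×0.964)
= 2.546 × (0.7568 − 0.2911) + 1.013 × 0.2911 = 1.481 mg/L.
DO = 8.32 − 1.481 = 6.839 mg/L.

DO ≈ 6.84 mg/L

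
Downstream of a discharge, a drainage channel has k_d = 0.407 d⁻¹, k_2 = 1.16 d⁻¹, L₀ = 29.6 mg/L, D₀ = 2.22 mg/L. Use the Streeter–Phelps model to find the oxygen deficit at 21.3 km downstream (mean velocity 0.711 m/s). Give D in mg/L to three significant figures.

D ≈ 4.68 mg/L

Travel time t = x/v = 21.3 km / (0.711 m/s) = 21300 m / 0.711 m/s = 29960 s = 0.3467 d.
k_d L₀/(k_2−k_d) = 0.407×29.6/(1.16−0.407) = 12.05/0.7530 = 16.00 mg/L.
e^(−k_d t) = e^(−0.407×0.3467) = 0.8684; e^(−k_2 t) = e^(−1.16×0.3467) = 0.6688.
D = 16.00 × (0.8684 − 0.6688) + 2.22 × 0.6688 = 3.193 + 1.485 = 4.677 mg/L.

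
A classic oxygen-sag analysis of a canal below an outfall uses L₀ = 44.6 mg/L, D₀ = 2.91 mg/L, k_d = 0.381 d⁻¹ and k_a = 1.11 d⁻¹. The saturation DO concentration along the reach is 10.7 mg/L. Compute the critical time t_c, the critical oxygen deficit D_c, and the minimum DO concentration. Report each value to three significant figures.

With k_a/k_d = 2.913 and 1 − D₀(k_a−k_d)/(k_d L₀) = 0.8752,
t_c = ln(2.913 × 0.8752) / (1.11 − 0.381) = ln(2.550) / 0.7290 = 0.9360/0.7290 = 1.284 d.
L(t_c) = L₀ e^(−k_d t_c) = 44.6 × 0.6131 = 27.35 mg/L, and at the critical point k_a D_c = k_d L, so D_c = (0.381/1.11) × 27.35 = 9.386 mg/L.
Minimum DO = C_s − D_c = 10.7 − 9.386 = 1.314 mg/L.

t_c ≈ 1.28 d; D_c ≈ 9.39 mg/L; min DO ≈ 1.31 mg/L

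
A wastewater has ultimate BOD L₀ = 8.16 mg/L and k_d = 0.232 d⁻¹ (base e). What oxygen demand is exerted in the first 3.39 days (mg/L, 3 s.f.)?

y ≈ 4.44 mg/L

y_t = L₀(1 − e^(−k_d t)) = 8.16 × (1 − e^(−0.232×3.39))
= 8.16 × (1 − 0.4554) = 8.16 × 0.5446 = 4.444 mg/L.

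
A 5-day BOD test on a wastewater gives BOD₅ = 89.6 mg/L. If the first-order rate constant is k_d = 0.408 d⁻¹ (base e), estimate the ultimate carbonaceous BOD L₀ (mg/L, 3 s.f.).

L₀ ≈ 103 mg/L

BOD₅ = L₀(1 − e^(−5k_d)) ⇒ L₀ = BOD₅ / (1 − e^(−5×0.408))
= 89.6 / (1 − 0.1300) = 89.6 / 0.8700 = 103.0 mg/L.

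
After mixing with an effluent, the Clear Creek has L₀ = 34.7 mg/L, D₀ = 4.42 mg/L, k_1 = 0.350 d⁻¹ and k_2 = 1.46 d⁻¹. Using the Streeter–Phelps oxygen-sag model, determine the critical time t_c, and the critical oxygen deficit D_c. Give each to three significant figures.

At the critical point dD/dt = 0, so k_1 L₀ e^(−k_1 t) = k_2 D. Substituting D(t) from the Streeter–Phelps equation and solving for t gives
t_c = ln[(k_2/k_1)(1 − D₀(k_2−k_1)/(k_1 L₀))] / (k_2−k_1).
Here k_2−k_1 = 1.110 d⁻¹ and 1 − D₀(k_2−k_1)/(k_1 L₀) = 1 − 4.42×1.110/(0.350×34.7) = 0.5960, so
t_c = ln(4.171 × 0.5960) / 1.110 = 0.9108 / 1.110 = 0.8205 d.
D_c = (k_1/k_2) L₀ e^(−k_1 t_c) = (0.350/1.46) × 34.7 × e^(−0.350×0.8205) = 0.2397 × 34.7 × 0.7504 = 6.242 mg/L.

t_c ≈ 0.821 d; D_c ≈ 6.24 mg/L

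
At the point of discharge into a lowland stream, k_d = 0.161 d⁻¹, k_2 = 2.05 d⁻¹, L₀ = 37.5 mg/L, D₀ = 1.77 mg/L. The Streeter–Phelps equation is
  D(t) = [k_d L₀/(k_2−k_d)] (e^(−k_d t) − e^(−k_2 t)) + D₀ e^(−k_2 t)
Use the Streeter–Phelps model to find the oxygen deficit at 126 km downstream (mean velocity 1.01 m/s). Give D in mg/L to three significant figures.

D ≈ 2.46 mg/L

Travel time t = x/v = 126 km / (1.01 m/s) = 126000 m / 1.01 m/s = 124800 s = 1.444 d.
k_d L₀/(k_2−k_d) = 0.161×37.5/(2.05−0.161) = 6.038/1.889 = 3.196 mg/L.
e^(−k_d t) = e^(−0.161×1.444) = 0.7926; e^(−k_2 t) = e^(−2.05×1.444) = 0.05182.
D = 3.196 × (0.7926 − 0.05182) + 1.77 × 0.05182 = 2.368 + 0.09172 = 2.459 mg/L.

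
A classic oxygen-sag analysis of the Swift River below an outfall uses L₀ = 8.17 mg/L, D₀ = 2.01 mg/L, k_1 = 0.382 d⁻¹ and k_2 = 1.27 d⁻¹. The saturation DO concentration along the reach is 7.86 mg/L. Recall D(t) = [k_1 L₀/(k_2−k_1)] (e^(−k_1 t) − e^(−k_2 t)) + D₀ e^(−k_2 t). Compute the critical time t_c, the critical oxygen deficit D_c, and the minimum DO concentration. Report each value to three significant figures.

t_c = [1/(k_2−k_1)] ln[(k_2/k_1)(1 − D₀(k_2−k_1)/(k_1 L₀))]
= [1/(1.27−0.382)] ln[(1.27/0.382)(1 − 2.01×0.8880/(0.382×8.17))]
= (1/0.8880) ln[3.325 × 0.4281] = 1.126 × ln(1.423) = 1.126 × 0.3529 = 0.3975 d.
L(t_c) = L₀ e^(−k_1 t_c) = 8.17 × 0.8591 = 7.019 mg/L, and at the critical point k_2 D_c = k_1 L, so D_c = (0.382/1.27) × 7.019 = 2.111 mg/L.
Minimum DO = C_s − D_c = 7.86 − 2.111 = 5.749 mg/L.

t_c ≈ 0.397 d; D_c ≈ 2.11 mg/L; min DO ≈ 5.75 mg/L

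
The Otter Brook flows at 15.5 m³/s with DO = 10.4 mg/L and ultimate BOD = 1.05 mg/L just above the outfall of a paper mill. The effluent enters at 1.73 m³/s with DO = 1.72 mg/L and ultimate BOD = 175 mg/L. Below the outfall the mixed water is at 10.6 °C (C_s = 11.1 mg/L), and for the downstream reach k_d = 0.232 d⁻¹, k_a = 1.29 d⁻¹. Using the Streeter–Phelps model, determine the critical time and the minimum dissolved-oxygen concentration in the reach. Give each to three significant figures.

t_c ≈ 1.16 d; minimum DO ≈ 8.56 mg/L

Mixed DO = (15.5×10.4 + 1.73×1.72)/(15.5+1.73) = 164.2/17.23 = 9.528 mg/L.
Mixed L₀ = (15.5×1.05 + 1.73×175)/(17.23) = 319.0/17.23 = 18.52 mg/L.
Initial deficit D₀ = C_s − DO₀ = 11.1 − 9.528 = 1.572 mg/L.
t_c = (1/1.058) ln[(1.29/0.232)(1 − 1.572×1.058/(0.232×18.52))] = 0.9452 × ln(3.408) = 1.159 d.
D_c = (0.232/1.29) × 18.52 × e^(−0.232×1.159) = 0.1798 × 18.52 × 0.7642 = 2.545 mg/L.
Minimum DO = 11.1 − 2.545 = 8.555 mg/L.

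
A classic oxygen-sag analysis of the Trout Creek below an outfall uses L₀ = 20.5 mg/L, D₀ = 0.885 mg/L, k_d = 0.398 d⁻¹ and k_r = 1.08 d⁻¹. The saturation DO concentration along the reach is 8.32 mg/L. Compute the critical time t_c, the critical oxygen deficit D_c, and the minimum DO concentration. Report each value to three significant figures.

t_c = [1/(k_r−k_d)] ln[(k_r/k_d)(1 − D₀(k_r−k_d)/(k_d L₀))]
= [1/(1.08−0.398)] ln[(1.08/0.398)(1 − 0.885×0.6820/(0.398×20.5))]
= (1/0.6820) ln[2.714 × 0.9260] = 1.466 × ln(2.513) = 1.466 × 0.9214 = 1.351 d.
D_c = (k_d/k_r) L₀ e^(−k_d t_c) = (0.398/1.08) × 20.5 × e^(−0.398×1.351) = 0.3685 × 20.5 × 0.5841 = 4.413 mg/L.
Minimum DO = C_s − D_c = 8.32 − 4.413 = 3.907 mg/L.

t_c ≈ 1.35 d; D_c ≈ 4.41 mg/L; min DO ≈ 3.91 mg/L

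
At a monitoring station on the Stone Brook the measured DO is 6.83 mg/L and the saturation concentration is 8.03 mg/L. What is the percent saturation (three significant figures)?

% saturation = C/C_s × 100 = 6.83/8.03 × 100 = 85.1 %.

85.1 % saturation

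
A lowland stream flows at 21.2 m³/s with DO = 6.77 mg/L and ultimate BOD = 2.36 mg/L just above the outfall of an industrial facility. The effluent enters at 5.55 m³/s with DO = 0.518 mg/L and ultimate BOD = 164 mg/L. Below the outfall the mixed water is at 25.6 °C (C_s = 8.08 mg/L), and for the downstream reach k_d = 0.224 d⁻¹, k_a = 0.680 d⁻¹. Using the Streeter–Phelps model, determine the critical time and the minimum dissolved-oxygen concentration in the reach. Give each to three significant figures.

t_c ≈ 2.08 d; minimum DO ≈ 0.666 mg/L

Mixed DO = (21.2×6.77 + 5.55×0.518)/(21.2+5.55) = 146.4/26.75 = 5.473 mg/L.
Mixed L₀ = (21.2×2.36 + 5.55×164)/(26.75) = 960.2/26.75 = 35.90 mg/L.
Initial deficit D₀ = C_s − DO₀ = 8.08 − 5.473 = 2.607 mg/L.
t_c = (1/0.4560) ln[(0.680/0.224)(1 − 2.607×0.4560/(0.224×35.90))] = 2.193 × ln(2.587) = 2.084 d.
D_c = (0.224/0.680) × 35.90 × e^(−0.224×2.084) = 0.3294 × 35.90 × 0.6270 = 7.414 mg/L.
Minimum DO = 8.08 − 7.414 = 0.6665 mg/L.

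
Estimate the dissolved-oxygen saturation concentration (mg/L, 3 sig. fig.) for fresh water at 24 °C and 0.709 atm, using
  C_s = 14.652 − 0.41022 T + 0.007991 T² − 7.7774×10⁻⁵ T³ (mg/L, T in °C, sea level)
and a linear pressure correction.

C_s ≈ 5.91 mg/L

At sea level: C_s = 14.652 − 0.41022×24 + 0.007991×24² − 7.7774×10⁻⁵×24³ = 8.334 mg/L.
Pressure correction: C_s' = 8.334 × 0.709 = 5.909 mg/L.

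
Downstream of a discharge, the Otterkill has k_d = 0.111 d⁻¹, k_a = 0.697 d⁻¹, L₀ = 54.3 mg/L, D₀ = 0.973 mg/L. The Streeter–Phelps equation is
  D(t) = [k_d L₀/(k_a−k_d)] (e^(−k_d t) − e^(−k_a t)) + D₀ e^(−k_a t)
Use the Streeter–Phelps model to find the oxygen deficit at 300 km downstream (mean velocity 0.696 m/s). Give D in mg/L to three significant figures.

Travel time t = x/v = 300 km / (0.696 m/s) = 300000 m / 0.696 m/s = 431000 s = 4.989 d.
k_d L₀/(k_a−k_d) = 0.111×54.3/(0.697−0.111) = 6.027/0.5860 = 10.29 mg/L.
e^(−k_d t) = e^(−0.111×4.989) = 0.5748; e^(−k_a t) = e^(−0.697×4.989) = 0.03089.
D = 10.29 × (0.5748 − 0.03089) + 0.973 × 0.03089 = 5.594 + 0.03006 = 5.624 mg/L.

D ≈ 5.62 mg/L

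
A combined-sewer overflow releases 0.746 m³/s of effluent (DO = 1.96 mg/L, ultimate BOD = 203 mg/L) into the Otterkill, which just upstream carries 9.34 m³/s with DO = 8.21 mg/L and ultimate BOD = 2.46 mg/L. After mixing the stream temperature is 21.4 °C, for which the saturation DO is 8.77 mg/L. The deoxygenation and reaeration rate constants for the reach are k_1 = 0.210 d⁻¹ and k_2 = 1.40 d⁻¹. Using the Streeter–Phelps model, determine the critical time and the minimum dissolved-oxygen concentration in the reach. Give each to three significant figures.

t_c ≈ 1.25 d; minimum DO ≈ 6.78 mg/L

Mixed DO = (9.34×8.21 + 0.746×1.96)/(9.34+0.746) = 78.14/10.09 = 7.748 mg/L.
Mixed L₀ = (9.34×2.46 + 0.746×203)/(10.09) = 174.4/10.09 = 17.29 mg/L.
Initial deficit D₀ = C_s − DO₀ = 8.77 − 7.748 = 1.022 mg/L.
t_c = (1/1.190) ln[(1.40/0.210)(1 − 1.022×1.190/(0.210×17.29))] = 0.8403 × ln(4.433) = 1.251 d.
D_c = (0.210/1.40) × 17.29 × e^(−0.210×1.251) = 0.1500 × 17.29 × 0.7689 = 1.994 mg/L.
Minimum DO = 8.77 − 1.994 = 6.776 mg/L.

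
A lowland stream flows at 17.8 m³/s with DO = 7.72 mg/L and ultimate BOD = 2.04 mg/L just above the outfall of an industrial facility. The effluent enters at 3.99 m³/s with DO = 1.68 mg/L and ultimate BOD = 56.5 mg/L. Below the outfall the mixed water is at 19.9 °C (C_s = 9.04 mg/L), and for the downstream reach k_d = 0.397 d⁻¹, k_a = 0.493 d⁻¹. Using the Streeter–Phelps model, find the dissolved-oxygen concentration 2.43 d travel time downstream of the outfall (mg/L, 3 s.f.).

DO ≈ 4.37 mg/L

Mixed DO = (17.8×7.72 + 3.99×1.68)/(17.8+3.99) = 144.1/21.79 = 6.614 mg/L.
Mixed L₀ = (17.8×2.04 + 3.99×56.5)/(21.79) = 261.7/21.79 = 12.01 mg/L.
Initial deficit D₀ = C_s − DO₀ = 9.04 − 6.614 = 2.426 mg/L.
D(2.43) = [0.397×12.01/(0.493−0.397)](e^(−0.397×2.43) − e^(−0.493×2.43)) + 2.426 e^(−0.493×2.43)
= 49.68 × (0.3811 − 0.3018) + 2.426 × 0.3018 = 4.671 mg/L.
DO = 9.04 − 4.671 = 4.369 mg/L.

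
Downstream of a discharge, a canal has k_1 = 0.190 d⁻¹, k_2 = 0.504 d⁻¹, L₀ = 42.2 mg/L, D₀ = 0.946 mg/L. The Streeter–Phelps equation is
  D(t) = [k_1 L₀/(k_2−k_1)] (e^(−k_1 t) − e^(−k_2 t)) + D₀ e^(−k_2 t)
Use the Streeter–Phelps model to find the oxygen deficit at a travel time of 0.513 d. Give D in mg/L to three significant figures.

D ≈ 4.18 mg/L

k_1 L₀/(k_2−k_1) = 0.190×42.2/(0.504−0.190) = 8.018/0.3140 = 25.54 mg/L.
e^(−k_1 t) = e^(−0.190×0.5130) = 0.9071; e^(−k_2 t) = e^(−0.504×0.5130) = 0.7722.
D = 25.54 × (0.9071 − 0.7722) + 0.946 × 0.7722 = 3.446 + 0.7305 = 4.177 mg/L.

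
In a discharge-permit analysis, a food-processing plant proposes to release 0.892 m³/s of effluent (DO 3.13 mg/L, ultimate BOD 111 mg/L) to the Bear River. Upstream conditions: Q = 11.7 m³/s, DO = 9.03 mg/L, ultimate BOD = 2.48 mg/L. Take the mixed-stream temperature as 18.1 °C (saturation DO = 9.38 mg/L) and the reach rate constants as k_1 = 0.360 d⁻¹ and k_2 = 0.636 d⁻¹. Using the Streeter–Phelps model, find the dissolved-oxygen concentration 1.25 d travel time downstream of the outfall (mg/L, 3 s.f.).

DO ≈ 6.57 mg/L

Mixed DO = (11.7×9.03 + 0.892×3.13)/(11.7+0.892) = 108.4/12.59 = 8.612 mg/L.
Mixed L₀ = (11.7×2.48 + 0.892×111)/(12.59) = 128.0/12.59 = 10.17 mg/L.
Initial deficit D₀ = C_s − DO₀ = 9.38 − 8.612 = 0.7679 mg/L.
D(1.25) = [0.360×10.17/(0.636−0.360)](e^(−0.360×1.25) − e^(−0.636×1.25)) + 0.7679 e^(−0.636×1.25)
= 13.26 × (0.6376 − 0.4516) + 0.7679 × 0.4516 = 2.814 mg/L.
DO = 9.38 − 2.814 = 6.566 mg/L.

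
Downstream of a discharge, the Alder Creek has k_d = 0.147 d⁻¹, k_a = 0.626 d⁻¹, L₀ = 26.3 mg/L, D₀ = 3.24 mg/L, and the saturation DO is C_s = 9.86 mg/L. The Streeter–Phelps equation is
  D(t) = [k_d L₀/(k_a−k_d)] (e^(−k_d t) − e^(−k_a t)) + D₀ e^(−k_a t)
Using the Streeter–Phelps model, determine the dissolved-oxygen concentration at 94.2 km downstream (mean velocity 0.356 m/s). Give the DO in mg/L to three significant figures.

DO ≈ 5.42 mg/L

Travel time t = x/v = 94.2 km / (0.356 m/s) = 94200 m / 0.356 m/s = 264600 s = 3.063 d.
k_d L₀/(k_a−k_d) = 0.147×26.3/(0.626−0.147) = 3.866/0.4790 = 8.071 mg/L.
e^(−k_d t) = e^(−0.147×3.063) = 0.6375; e^(−k_a t) = e^(−0.626×3.063) = 0.1470.
D = 8.071 × (0.6375 − 0.1470) + 3.24 × 0.1470 = 3.959 + 0.4764 = 4.435 mg/L.
DO = C_s − D = 9.86 − 4.435 = 5.425 mg/L.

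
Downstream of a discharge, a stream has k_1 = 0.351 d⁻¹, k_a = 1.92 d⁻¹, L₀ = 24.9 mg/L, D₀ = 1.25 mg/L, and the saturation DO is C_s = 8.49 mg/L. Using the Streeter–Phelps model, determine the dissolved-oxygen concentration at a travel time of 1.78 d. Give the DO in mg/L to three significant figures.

DO ≈ 5.65 mg/L

k_1 L₀/(k_a−k_1) = 0.351×24.9/(1.92−0.351) = 8.740/1.569 = 5.570 mg/L.
e^(−k_1 t) = e^(−0.351×1.780) = 0.5354; e^(−k_a t) = e^(−1.92×1.780) = 0.03279.
D = 5.570 × (0.5354 − 0.03279) + 1.25 × 0.03279 = 2.800 + 0.04099 = 2.841 mg/L.
DO = C_s − D = 8.49 − 2.841 = 5.649 mg/L.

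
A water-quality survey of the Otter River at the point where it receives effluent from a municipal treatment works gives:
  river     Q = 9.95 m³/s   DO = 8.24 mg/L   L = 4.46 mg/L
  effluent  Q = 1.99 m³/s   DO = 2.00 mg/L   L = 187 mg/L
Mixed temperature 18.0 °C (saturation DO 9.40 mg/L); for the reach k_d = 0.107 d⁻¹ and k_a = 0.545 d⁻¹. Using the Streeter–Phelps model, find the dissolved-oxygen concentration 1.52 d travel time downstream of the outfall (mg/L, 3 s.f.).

Mixed DO = (9.95×8.24 + 1.99×2.00)/(9.95+1.99) = 85.97/11.94 = 7.200 mg/L.
Mixed L₀ = (9.95×4.46 + 1.99×187)/(11.94) = 416.5/11.94 = 34.88 mg/L.
Initial deficit D₀ = C_s − DO₀ = 9.40 − 7.200 = 2.200 mg/L.
D(1.52) = [0.107×34.88/(0.545−0.107)](e^(−0.107×1.52) − e^(−0.545×1.52)) + 2.200 e^(−0.545×1.52)
= 8.522 × (0.8499 − 0.4367) + 2.200 × 0.4367 = 4.482 mg/L.
DO = 9.40 − 4.482 = 4.918 mg/L.

DO ≈ 4.92 mg/L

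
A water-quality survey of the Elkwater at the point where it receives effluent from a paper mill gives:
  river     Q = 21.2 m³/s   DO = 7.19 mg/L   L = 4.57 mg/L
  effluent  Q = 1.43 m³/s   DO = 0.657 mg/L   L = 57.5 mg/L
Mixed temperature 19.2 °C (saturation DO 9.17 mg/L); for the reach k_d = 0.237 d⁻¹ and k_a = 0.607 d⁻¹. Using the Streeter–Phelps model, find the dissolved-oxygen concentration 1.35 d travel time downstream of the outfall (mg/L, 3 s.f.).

Mixed DO = (21.2×7.19 + 1.43×0.657)/(21.2+1.43) = 153.4/22.63 = 6.777 mg/L.
Mixed L₀ = (21.2×4.57 + 1.43×57.5)/(22.63) = 179.1/22.63 = 7.915 mg/L.
Initial deficit D₀ = C_s − DO₀ = 9.17 − 6.777 = 2.393 mg/L.
D(1.35) = [0.237×7.915/(0.607−0.237)](e^(−0.237×1.35) − e^(−0.607×1.35)) + 2.393 e^(−0.607×1.35)
= 5.070 × (0.7262 − 0.4407) + 2.393 × 0.4407 = 2.502 mg/L.
DO = 9.17 − 2.502 = 6.668 mg/L.

DO ≈ 6.67 mg/L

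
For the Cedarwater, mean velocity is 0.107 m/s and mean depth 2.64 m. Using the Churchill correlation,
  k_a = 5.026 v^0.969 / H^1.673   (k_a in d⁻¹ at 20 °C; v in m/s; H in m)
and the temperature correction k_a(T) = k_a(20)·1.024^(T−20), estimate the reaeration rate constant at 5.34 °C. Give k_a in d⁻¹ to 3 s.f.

k_a(20) = 5.026 × 0.107^0.969 / 2.64^1.673 = 5.026 × 0.1147 / 5.074 = 0.1136 d⁻¹.
k_a(5.34) = 0.1136 × 1.024^(5.34−20) = 0.1136 × 0.7063 = 0.08023 d⁻¹.

k_a ≈ 0.0802 d⁻¹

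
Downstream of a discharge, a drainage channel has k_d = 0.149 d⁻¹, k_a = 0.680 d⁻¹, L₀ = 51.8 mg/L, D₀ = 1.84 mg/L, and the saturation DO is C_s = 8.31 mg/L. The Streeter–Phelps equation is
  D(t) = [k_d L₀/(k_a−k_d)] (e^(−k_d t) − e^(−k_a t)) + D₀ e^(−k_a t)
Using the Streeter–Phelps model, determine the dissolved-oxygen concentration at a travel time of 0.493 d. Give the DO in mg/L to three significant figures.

DO ≈ 3.88 mg/L

k_d L₀/(k_a−k_d) = 0.149×51.8/(0.680−0.149) = 7.718/0.5310 = 14.54 mg/L.
e^(−k_d t) = e^(−0.149×0.4930) = 0.9292; e^(−k_a t) = e^(−0.680×0.4930) = 0.7152.
D = 14.54 × (0.9292 − 0.7152) + 1.84 × 0.7152 = 3.111 + 1.316 = 4.427 mg/L.
DO = C_s − D = 8.31 − 4.427 = 3.883 mg/L.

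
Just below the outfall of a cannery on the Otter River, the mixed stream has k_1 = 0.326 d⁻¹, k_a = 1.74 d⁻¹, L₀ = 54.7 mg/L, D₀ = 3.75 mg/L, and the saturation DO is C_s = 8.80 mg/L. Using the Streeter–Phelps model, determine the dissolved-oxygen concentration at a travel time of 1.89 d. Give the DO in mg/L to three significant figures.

DO ≈ 2.32 mg/L

k_1 L₀/(k_a−k_1) = 0.326×54.7/(1.74−0.326) = 17.83/1.414 = 12.61 mg/L.
e^(−k_1 t) = e^(−0.326×1.890) = 0.5400; e^(−k_a t) = e^(−1.74×1.890) = 0.03731.
D = 12.61 × (0.5400 − 0.03731) + 3.75 × 0.03731 = 6.340 + 0.1399 = 6.480 mg/L.
DO = C_s − D = 8.80 − 6.480 = 2.320 mg/L.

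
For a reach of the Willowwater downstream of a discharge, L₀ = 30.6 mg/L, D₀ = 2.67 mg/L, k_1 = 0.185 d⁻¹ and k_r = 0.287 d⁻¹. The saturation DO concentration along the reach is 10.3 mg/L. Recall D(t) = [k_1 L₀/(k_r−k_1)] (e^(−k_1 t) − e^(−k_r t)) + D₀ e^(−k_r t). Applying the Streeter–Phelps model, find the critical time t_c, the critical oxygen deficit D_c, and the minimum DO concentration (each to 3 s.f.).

t_c ≈ 3.82 d; D_c ≈ 9.73 mg/L; min DO ≈ 0.574 mg/L

With k_r/k_1 = 1.551 and 1 − D₀(k_r−k_1)/(k_1 L₀) = 0.9519,
t_c = ln(1.551 × 0.9519) / (0.287 − 0.185) = ln(1.477) / 0.1020 = 0.3898/0.1020 = 3.822 d.
L(t_c) = L₀ e^(−k_1 t_c) = 30.6 × 0.4931 = 15.09 mg/L, and at the critical point k_r D_c = k_1 L, so D_c = (0.185/0.287) × 15.09 = 9.726 mg/L.
Minimum DO = C_s − D_c = 10.3 − 9.726 = 0.5736 mg/L.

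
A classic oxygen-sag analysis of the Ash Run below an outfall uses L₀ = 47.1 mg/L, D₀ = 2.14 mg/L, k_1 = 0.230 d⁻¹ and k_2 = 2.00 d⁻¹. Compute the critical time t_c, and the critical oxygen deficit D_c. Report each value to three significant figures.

With k_2/k_1 = 8.696 and 1 − D₀(k_2−k_1)/(k_1 L₀) = 0.6503,
t_c = ln(8.696 × 0.6503) / (2.00 − 0.230) = ln(5.655) / 1.770 = 1.733/1.770 = 0.9789 d.
L(t_c) = L₀ e^(−k_1 t_c) = 47.1 × 0.7984 = 37.60 mg/L, and at the critical point k_2 D_c = k_1 L, so D_c = (0.230/2.00) × 37.60 = 4.325 mg/L.

t_c ≈ 0.979 d; D_c ≈ 4.32 mg/L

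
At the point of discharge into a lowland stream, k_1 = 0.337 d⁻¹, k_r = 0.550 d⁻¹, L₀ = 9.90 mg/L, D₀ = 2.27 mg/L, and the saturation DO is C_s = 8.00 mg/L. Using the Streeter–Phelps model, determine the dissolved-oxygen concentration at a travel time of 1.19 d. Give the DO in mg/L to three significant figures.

k_1 L₀/(k_r−k_1) = 0.337×9.90/(0.550−0.337) = 3.336/0.2130 = 15.66 mg/L.
e^(−k_1 t) = e^(−0.337×1.190) = 0.6696; e^(−k_r t) = e^(−0.550×1.190) = 0.5197.
D = 15.66 × (0.6696 − 0.5197) + 2.27 × 0.5197 = 2.348 + 1.180 = 3.528 mg/L.
DO = C_s − D = 8.00 − 3.528 = 4.472 mg/L.

DO ≈ 4.47 mg/L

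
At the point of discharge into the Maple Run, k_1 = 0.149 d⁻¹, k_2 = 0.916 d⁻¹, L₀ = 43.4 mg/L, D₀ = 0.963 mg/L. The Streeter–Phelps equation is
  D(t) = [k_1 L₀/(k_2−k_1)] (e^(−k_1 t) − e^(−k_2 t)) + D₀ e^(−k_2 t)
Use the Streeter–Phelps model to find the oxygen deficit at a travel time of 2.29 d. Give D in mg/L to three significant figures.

k_1 L₀/(k_2−k_1) = 0.149×43.4/(0.916−0.149) = 6.467/0.7670 = 8.431 mg/L.
e^(−k_1 t) = e^(−0.149×2.290) = 0.7109; e^(−k_2 t) = e^(−0.916×2.290) = 0.1227.
D = 8.431 × (0.7109 − 0.1227) + 0.963 × 0.1227 = 4.959 + 0.1182 = 5.077 mg/L.

D ≈ 5.08 mg/L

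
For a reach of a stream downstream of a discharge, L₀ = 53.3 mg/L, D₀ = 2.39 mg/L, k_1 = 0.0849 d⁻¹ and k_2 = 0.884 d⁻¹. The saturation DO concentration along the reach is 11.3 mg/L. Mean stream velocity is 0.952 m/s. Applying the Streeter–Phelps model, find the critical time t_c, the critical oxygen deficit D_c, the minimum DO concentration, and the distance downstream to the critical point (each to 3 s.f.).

t_c ≈ 2.25 d; D_c ≈ 4.23 mg/L; min DO ≈ 7.07 mg/L; x_c ≈ 185 km

With k_2/k_1 = 10.41 and 1 − D₀(k_2−k_1)/(k_1 L₀) = 0.5779,
t_c = ln(10.41 × 0.5779) / (0.884 − 0.0849) = ln(6.018) / 0.7991 = 1.795/0.7991 = 2.246 d.
D_c = (k_1/k_2) L₀ e^(−k_1 t_c) = (0.0849/0.884) × 53.3 × e^(−0.0849×2.246) = 0.09604 × 53.3 × 0.8264 = 4.230 mg/L.
Minimum DO = C_s − D_c = 11.3 − 4.230 = 7.070 mg/L.
x_c = v t_c = 0.952 m/s × 2.246 d × 86400 s/d = 184700 m ≈ 185 km.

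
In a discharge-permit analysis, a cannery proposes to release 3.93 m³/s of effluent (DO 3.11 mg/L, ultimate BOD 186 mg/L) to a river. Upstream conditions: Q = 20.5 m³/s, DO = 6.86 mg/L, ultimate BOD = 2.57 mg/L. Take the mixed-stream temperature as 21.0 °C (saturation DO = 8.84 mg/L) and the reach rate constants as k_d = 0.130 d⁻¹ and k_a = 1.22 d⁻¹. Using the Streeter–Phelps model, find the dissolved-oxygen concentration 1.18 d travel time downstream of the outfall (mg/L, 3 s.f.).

DO ≈ 5.85 mg/L

Mixed DO = (20.5×6.86 + 3.93×3.11)/(20.5+3.93) = 152.9/24.43 = 6.257 mg/L.
Mixed L₀ = (20.5×2.57 + 3.93×186)/(24.43) = 783.7/24.43 = 32.08 mg/L.
Initial deficit D₀ = C_s − DO₀ = 8.84 − 6.257 = 2.583 mg/L.
D(1.18) = [0.130×32.08/(1.22−0.130)](e^(−0.130×1.18) − e^(−1.22×1.18)) + 2.583 e^(−1.22×1.18)
= 3.826 × (0.8578 − 0.2370) + 2.583 × 0.2370 = 2.987 mg/L.
DO = 8.84 − 2.987 = 5.853 mg/L.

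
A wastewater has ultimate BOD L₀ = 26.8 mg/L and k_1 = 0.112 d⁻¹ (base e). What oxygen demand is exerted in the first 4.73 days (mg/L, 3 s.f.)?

y_t = L₀(1 − e^(−k_1 t)) = 26.8 × (1 − e^(−0.112×4.73))
= 26.8 × (1 − 0.5887) = 26.8 × 0.4113 = 11.02 mg/L.

y ≈ 11.0 mg/L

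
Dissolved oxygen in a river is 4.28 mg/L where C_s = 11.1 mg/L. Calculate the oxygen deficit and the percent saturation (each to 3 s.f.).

D = C_s − C = 11.1 − 4.28 = 6.82 mg/L.
% saturation = 4.28/11.1 × 100 = 38.6 %.

D ≈ 6.82 mg/L; 38.6 % saturation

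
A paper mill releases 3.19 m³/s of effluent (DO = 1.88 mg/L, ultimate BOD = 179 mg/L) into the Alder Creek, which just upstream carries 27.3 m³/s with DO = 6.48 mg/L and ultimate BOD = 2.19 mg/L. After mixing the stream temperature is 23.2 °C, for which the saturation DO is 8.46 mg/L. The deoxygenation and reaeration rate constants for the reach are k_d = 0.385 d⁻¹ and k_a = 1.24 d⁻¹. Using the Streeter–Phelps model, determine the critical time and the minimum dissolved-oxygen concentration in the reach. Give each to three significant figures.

t_c ≈ 1.01 d; minimum DO ≈ 4.10 mg/L

Mixed DO = (27.3×6.48 + 3.19×1.88)/(27.3+3.19) = 182.9/30.49 = 5.999 mg/L.
Mixed L₀ = (27.3×2.19 + 3.19×179)/(30.49) = 630.8/30.49 = 20.69 mg/L.
Initial deficit D₀ = C_s − DO₀ = 8.46 − 5.999 = 2.461 mg/L.
t_c = (1/0.8550) ln[(1.24/0.385)(1 − 2.461×0.8550/(0.385×20.69))] = 1.170 × ln(2.370) = 1.009 d.
D_c = (0.385/1.24) × 20.69 × e^(−0.385×1.009) = 0.3105 × 20.69 × 0.6781 = 4.355 mg/L.
Minimum DO = 8.46 − 4.355 = 4.105 mg/L.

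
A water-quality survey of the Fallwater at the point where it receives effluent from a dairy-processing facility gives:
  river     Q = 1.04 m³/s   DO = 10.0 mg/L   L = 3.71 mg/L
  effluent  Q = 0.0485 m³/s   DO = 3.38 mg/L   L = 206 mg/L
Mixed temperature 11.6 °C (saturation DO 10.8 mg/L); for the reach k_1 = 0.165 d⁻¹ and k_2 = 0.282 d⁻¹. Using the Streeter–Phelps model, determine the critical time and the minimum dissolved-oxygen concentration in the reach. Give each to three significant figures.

t_c ≈ 4.04 d; minimum DO ≈ 6.98 mg/L

Mixed DO = (1.04×10.0 + 0.0485×3.38)/(1.04+0.0485) = 10.56/1.089 = 9.705 mg/L.
Mixed L₀ = (1.04×3.71 + 0.0485×206)/(1.089) = 13.85/1.089 = 12.72 mg/L.
Initial deficit D₀ = C_s − DO₀ = 10.8 − 9.705 = 1.095 mg/L.
t_c = (1/0.1170) ln[(0.282/0.165)(1 − 1.095×0.1170/(0.165×12.72))] = 8.547 × ln(1.605) = 4.043 d.
D_c = (0.165/0.282) × 12.72 × e^(−0.165×4.043) = 0.5851 × 12.72 × 0.5132 = 3.821 mg/L.
Minimum DO = 10.8 − 3.821 = 6.979 mg/L.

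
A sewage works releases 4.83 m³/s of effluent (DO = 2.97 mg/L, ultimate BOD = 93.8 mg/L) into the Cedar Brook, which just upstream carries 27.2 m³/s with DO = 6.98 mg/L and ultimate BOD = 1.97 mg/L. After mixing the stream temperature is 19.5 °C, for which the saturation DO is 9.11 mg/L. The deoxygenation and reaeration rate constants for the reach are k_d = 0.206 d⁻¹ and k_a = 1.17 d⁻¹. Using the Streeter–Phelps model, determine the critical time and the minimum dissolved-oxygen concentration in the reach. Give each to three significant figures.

Mixed DO = (27.2×6.98 + 4.83×2.97)/(27.2+4.83) = 204.2/32.03 = 6.375 mg/L.
Mixed L₀ = (27.2×1.97 + 4.83×93.8)/(32.03) = 506.6/32.03 = 15.82 mg/L.
Initial deficit D₀ = C_s − DO₀ = 9.11 − 6.375 = 2.735 mg/L.
t_c = (1/0.9640) ln[(1.17/0.206)(1 − 2.735×0.9640/(0.206×15.82))] = 1.037 × ln(1.084) = 0.08415 d.
D_c = (0.206/1.17) × 15.82 × e^(−0.206×0.08415) = 0.1761 × 15.82 × 0.9828 = 2.737 mg/L.
Minimum DO = 9.11 − 2.737 = 6.373 mg/L.

t_c ≈ 0.0841 d; minimum DO ≈ 6.37 mg/L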